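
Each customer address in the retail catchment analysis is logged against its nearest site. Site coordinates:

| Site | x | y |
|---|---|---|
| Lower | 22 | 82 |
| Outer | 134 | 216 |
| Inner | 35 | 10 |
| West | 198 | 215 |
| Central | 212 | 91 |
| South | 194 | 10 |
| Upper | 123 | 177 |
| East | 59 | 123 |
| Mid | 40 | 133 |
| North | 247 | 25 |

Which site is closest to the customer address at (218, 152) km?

Squared distances to each site:
Lower: 43316.000; Outer: 11152.000; Inner: 53653.000; West: 4369.000; Central: 3757.000; South: 20740.000; Upper: 9650.000; East: 26122.000; Mid: 32045.000; North: 16970.000.
Minimum at Central.

Central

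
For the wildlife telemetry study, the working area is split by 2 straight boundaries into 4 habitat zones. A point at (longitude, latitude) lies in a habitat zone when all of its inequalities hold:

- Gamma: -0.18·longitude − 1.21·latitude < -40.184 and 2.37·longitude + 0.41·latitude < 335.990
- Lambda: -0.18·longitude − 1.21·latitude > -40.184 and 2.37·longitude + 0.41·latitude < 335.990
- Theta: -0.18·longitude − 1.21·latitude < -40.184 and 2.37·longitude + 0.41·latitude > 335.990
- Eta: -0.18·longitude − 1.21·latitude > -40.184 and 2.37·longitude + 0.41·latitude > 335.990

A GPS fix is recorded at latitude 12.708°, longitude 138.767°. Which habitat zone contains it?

Gamma

-0.18·138.767 − 1.21·12.708 = -40.355, which is < -40.184
2.37·138.767 + 0.41·12.708 = 334.088, which is < 335.990
This sign pattern matches Gamma.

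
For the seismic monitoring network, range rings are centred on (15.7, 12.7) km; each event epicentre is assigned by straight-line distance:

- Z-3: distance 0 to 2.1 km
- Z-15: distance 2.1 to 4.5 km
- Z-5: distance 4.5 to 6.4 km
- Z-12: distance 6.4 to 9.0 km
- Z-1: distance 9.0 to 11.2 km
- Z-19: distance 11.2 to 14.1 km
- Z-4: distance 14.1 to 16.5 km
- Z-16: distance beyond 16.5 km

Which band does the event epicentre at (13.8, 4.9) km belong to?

Distance = √((13.8−15.7)² + (4.9−12.7)²) = √(3.610 + 60.840) = 8.028 km.
6.4 ≤ 8.028 < 9.0 → Z-12.

Z-12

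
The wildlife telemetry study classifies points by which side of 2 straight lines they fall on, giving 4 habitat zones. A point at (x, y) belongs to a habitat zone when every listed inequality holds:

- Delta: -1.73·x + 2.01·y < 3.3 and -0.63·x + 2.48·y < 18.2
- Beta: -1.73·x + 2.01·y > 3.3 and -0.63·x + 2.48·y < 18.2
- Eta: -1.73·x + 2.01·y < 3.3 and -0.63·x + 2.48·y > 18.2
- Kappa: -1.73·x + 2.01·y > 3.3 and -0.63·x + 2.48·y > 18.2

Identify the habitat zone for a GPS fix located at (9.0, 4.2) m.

Delta

-1.73·9.0 + 2.01·4.2 = -7.128, which is < 3.3
-0.63·9.0 + 2.48·4.2 = 4.746, which is < 18.2
This sign pattern matches Delta.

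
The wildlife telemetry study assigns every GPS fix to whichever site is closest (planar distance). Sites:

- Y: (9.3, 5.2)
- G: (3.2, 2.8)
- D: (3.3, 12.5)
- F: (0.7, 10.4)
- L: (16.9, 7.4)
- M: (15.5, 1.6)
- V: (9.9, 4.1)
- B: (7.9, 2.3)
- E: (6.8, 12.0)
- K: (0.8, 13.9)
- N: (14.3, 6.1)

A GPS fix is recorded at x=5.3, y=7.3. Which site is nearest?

Squared distances to each site:
Y: 20.410; G: 24.660; D: 31.040; F: 30.770; L: 134.570; M: 136.530; V: 31.400; B: 31.760; E: 24.340; K: 63.810; N: 82.440.
Minimum at Y.

Y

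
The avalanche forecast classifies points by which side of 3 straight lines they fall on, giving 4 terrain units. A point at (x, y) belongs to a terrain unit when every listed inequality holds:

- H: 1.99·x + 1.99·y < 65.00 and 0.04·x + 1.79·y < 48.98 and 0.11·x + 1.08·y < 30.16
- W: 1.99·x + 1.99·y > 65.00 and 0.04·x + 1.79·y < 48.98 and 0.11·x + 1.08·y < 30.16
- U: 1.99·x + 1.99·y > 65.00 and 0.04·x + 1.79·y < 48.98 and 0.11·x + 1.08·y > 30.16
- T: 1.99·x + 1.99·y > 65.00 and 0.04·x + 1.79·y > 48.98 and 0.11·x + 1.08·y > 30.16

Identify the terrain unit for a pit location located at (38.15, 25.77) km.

U

1.99·38.15 + 1.99·25.77 = 127.201, which is > 65.00
0.04·38.15 + 1.79·25.77 = 47.654, which is < 48.98
0.11·38.15 + 1.08·25.77 = 32.028, which is > 30.16
This sign pattern matches U.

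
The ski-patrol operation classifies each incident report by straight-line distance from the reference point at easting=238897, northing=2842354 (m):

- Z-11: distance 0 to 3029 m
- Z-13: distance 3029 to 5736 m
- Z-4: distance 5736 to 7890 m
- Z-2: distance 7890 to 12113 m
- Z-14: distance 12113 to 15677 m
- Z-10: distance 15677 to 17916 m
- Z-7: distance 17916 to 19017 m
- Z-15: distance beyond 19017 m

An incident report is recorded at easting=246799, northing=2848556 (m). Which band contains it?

Z-2

Distance = √((246799−238897)² + (2848556−2842354)²) = √(62441604.000 + 38464804.000) = 10045.218 m.
7890 ≤ 10045.218 < 12113 → Z-2.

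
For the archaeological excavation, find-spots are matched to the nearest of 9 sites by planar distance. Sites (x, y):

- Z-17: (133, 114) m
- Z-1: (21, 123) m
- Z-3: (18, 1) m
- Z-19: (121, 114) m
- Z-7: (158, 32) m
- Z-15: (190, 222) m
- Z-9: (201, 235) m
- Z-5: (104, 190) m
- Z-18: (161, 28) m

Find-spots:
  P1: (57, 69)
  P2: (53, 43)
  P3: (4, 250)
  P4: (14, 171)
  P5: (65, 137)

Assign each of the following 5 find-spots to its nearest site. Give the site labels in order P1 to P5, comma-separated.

Z-1, Z-3, Z-5, Z-1, Z-1

P1 → Z-1 (d²=4212.00)
P2 → Z-3 (d²=2989.00)
P3 → Z-5 (d²=13600.00)
P4 → Z-1 (d²=2353.00)
P5 → Z-1 (d²=2132.00)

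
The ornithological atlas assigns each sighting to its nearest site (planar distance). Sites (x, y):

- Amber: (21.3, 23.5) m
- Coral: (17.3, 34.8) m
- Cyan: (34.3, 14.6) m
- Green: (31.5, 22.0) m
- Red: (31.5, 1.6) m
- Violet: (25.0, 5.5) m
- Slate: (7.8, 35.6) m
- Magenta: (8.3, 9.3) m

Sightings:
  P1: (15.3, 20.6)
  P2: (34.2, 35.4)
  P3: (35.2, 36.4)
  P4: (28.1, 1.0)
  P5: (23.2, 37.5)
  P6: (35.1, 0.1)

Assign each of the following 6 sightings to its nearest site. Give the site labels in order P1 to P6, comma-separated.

P1 → Amber (d²=44.41)
P2 → Green (d²=186.85)
P3 → Green (d²=221.05)
P4 → Red (d²=11.92)
P5 → Coral (d²=42.10)
P6 → Red (d²=15.21)

Amber, Green, Green, Red, Coral, Red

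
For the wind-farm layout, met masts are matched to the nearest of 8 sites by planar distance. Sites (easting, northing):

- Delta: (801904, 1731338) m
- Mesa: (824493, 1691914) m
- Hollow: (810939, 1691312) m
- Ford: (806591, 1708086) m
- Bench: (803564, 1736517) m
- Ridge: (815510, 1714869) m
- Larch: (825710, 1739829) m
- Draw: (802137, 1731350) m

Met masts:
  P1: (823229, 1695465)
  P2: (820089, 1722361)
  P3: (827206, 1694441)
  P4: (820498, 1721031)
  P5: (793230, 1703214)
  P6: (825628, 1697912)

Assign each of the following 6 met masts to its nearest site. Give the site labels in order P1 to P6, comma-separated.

Mesa, Ridge, Mesa, Ridge, Ford, Mesa

P1 → Mesa (d²=14207297.00)
P2 → Ridge (d²=77097305.00)
P3 → Mesa (d²=13746098.00)
P4 → Ridge (d²=62850388.00)
P5 → Ford (d²=202252705.00)
P6 → Mesa (d²=37264229.00)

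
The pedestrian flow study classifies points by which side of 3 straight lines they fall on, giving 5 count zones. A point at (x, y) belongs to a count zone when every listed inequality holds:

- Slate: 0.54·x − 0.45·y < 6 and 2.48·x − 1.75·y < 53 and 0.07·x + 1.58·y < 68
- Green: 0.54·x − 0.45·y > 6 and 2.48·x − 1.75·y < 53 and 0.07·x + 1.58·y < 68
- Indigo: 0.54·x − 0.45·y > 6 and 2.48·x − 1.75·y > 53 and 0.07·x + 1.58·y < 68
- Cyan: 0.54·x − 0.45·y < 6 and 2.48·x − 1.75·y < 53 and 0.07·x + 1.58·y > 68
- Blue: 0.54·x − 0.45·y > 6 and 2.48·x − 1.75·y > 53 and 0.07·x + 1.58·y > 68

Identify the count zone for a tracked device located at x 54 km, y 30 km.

Indigo

0.54·54 − 0.45·30 = 15.660, which is > 6
2.48·54 − 1.75·30 = 81.420, which is > 53
0.07·54 + 1.58·30 = 51.180, which is < 68
This sign pattern matches Indigo.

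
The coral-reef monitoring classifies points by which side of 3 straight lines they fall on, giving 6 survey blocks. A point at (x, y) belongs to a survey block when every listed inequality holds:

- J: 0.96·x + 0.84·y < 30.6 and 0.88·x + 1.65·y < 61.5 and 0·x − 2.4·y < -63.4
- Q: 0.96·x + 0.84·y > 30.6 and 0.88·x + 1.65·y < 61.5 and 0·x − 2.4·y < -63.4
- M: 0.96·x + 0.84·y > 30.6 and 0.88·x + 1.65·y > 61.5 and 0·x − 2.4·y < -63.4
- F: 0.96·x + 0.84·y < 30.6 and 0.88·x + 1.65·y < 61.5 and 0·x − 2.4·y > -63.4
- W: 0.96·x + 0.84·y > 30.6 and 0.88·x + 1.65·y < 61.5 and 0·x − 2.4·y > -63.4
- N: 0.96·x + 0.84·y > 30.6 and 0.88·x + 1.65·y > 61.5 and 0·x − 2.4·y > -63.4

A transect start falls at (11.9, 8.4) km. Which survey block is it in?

0.96·11.9 + 0.84·8.4 = 18.480, which is < 30.6
0.88·11.9 + 1.65·8.4 = 24.332, which is < 61.5
0·11.9 − 2.4·8.4 = -20.160, which is > -63.4
This sign pattern matches F.

F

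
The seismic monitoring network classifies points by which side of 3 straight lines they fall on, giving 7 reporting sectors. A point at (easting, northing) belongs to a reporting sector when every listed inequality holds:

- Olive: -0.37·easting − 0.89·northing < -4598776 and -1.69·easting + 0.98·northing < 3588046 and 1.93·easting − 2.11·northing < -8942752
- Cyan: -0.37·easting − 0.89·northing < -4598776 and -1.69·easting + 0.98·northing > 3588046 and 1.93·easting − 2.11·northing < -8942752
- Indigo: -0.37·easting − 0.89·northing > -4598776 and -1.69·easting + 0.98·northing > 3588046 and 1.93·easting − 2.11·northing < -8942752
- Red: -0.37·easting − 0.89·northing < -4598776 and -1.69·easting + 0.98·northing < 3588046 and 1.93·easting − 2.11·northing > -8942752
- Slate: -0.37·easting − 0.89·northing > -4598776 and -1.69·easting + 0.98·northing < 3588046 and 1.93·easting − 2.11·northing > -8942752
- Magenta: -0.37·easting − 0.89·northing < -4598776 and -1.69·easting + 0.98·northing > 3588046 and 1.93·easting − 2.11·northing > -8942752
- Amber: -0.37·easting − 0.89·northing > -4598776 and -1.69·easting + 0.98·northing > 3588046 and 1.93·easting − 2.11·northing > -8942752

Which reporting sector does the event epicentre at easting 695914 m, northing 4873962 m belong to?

Amber

-0.37·695914 − 0.89·4873962 = -4595314.360, which is > -4598776
-1.69·695914 + 0.98·4873962 = 3600388.100, which is > 3588046
1.93·695914 − 2.11·4873962 = -8940945.800, which is > -8942752
This sign pattern matches Amber.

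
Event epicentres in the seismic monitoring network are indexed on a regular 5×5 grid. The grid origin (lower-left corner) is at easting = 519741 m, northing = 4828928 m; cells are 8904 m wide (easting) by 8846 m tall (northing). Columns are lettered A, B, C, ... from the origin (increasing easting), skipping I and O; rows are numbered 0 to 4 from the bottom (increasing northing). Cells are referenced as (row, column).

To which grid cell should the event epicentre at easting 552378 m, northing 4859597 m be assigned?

Column index: ⌊(552378 − 519741) / 8904⌋ = ⌊3.665⌋ = 3 → column D
Row offset from origin: ⌊(4859597 − 4828928) / 8846⌋ = ⌊3.467⌋ = 3 → row 3

(3, D)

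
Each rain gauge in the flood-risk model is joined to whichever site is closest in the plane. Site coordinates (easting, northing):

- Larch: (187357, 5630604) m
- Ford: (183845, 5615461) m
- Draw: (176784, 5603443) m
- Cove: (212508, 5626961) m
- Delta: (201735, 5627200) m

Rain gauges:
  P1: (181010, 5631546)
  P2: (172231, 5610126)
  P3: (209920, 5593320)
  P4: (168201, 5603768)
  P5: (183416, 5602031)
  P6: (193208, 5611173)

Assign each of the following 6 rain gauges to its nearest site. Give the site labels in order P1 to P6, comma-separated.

P1 → Larch (d²=41171773.00)
P2 → Draw (d²=65392298.00)
P3 → Cove (d²=1138414625.00)
P4 → Draw (d²=73773514.00)
P5 → Draw (d²=45977168.00)
P6 → Ford (d²=106052713.00)

Larch, Draw, Cove, Draw, Draw, Ford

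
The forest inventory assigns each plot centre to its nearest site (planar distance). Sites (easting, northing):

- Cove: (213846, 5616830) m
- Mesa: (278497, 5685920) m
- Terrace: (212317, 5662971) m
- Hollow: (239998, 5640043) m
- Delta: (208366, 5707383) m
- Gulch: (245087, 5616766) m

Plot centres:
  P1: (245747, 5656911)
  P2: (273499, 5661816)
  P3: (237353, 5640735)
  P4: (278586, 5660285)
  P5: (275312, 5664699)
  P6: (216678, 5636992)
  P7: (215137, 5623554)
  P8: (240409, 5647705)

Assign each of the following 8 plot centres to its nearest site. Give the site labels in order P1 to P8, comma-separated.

P1 → Hollow (d²=317580425.00)
P2 → Mesa (d²=605982820.00)
P3 → Hollow (d²=7474889.00)
P4 → Mesa (d²=657161146.00)
P5 → Mesa (d²=460475066.00)
P6 → Cove (d²=414526468.00)
P7 → Cove (d²=46878857.00)
P8 → Hollow (d²=58875165.00)

Hollow, Mesa, Hollow, Mesa, Mesa, Cove, Cove, Hollow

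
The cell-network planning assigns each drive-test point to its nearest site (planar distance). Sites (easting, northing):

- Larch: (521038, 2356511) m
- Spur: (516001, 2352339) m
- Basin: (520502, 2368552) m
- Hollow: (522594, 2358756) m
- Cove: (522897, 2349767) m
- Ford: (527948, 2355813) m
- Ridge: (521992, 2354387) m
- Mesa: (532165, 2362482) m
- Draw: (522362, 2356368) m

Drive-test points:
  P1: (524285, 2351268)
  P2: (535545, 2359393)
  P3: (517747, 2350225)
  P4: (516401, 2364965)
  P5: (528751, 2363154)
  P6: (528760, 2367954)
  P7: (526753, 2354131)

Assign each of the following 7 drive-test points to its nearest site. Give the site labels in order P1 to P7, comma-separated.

Cove, Mesa, Spur, Basin, Mesa, Mesa, Ford

P1 → Cove (d²=4179545.00)
P2 → Mesa (d²=20966321.00)
P3 → Spur (d²=7517512.00)
P4 → Basin (d²=29684770.00)
P5 → Mesa (d²=12106980.00)
P6 → Mesa (d²=41536809.00)
P7 → Ford (d²=4257149.00)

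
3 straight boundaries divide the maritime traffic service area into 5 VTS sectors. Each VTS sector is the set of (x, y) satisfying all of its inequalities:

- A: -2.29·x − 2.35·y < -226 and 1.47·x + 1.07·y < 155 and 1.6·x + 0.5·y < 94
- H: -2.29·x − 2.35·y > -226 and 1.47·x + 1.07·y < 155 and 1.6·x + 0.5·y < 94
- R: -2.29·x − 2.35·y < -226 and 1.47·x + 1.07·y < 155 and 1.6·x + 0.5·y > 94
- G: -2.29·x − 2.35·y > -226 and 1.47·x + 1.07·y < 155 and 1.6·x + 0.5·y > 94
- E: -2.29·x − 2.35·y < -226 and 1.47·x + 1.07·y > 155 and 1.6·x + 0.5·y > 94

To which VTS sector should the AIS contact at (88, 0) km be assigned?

G

-2.29·88 − 2.35·0 = -201.520, which is > -226
1.47·88 + 1.07·0 = 129.360, which is < 155
1.6·88 + 0.5·0 = 140.800, which is > 94
This sign pattern matches G.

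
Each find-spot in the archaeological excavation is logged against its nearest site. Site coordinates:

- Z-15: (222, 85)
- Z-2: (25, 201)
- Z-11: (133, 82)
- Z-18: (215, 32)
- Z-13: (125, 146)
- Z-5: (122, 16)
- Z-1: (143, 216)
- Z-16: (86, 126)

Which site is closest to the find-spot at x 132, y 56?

Z-11

Squared distances to each site:
Z-15: 8941.000; Z-2: 32474.000; Z-11: 677.000; Z-18: 7465.000; Z-13: 8149.000; Z-5: 1700.000; Z-1: 25721.000; Z-16: 7016.000.
Minimum at Z-11.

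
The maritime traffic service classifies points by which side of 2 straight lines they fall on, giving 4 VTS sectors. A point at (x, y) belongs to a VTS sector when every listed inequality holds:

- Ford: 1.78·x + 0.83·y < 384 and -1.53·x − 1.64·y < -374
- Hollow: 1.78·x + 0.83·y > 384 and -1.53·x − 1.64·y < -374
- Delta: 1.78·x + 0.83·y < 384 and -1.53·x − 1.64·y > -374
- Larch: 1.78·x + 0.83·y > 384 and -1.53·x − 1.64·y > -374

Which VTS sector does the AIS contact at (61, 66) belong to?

Delta

1.78·61 + 0.83·66 = 163.360, which is < 384
-1.53·61 − 1.64·66 = -201.570, which is > -374
This sign pattern matches Delta.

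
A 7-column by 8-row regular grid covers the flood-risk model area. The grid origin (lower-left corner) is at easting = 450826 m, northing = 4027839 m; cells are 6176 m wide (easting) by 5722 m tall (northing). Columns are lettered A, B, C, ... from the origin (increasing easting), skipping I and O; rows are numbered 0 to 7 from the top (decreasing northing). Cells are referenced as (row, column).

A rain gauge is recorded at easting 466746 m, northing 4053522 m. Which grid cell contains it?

(3, C)

Column index: ⌊(466746 − 450826) / 6176⌋ = ⌊2.578⌋ = 2 → column C
Row offset from origin: ⌊(4053522 − 4027839) / 5722⌋ = ⌊4.488⌋ = 4 → row 3 (counted from top)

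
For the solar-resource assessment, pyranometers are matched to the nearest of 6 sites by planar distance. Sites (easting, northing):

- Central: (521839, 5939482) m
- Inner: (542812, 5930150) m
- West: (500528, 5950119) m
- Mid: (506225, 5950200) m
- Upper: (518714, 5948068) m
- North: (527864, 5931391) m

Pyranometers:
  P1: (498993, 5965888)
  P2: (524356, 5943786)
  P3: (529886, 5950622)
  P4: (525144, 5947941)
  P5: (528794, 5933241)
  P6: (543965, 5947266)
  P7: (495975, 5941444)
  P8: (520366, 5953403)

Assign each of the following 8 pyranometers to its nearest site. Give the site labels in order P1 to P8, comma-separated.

P1 → West (d²=251017586.00)
P2 → Central (d²=24859705.00)
P3 → Upper (d²=131336500.00)
P4 → Upper (d²=41361029.00)
P5 → North (d²=4287400.00)
P6 → Inner (d²=294286865.00)
P7 → West (d²=95985434.00)
P8 → Upper (d²=31191329.00)

West, Central, Upper, Upper, North, Inner, West, Upper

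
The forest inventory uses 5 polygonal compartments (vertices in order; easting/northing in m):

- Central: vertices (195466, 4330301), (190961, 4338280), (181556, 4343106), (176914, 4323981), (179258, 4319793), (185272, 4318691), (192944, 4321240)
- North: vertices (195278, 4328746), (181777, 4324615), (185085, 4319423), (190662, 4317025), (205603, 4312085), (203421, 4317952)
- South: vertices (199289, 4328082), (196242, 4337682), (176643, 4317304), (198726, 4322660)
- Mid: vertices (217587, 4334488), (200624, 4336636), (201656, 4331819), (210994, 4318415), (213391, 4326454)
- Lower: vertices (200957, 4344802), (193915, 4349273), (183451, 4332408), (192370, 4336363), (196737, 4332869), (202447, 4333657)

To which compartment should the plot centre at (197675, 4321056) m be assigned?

Cast a ray rightward from (197675, 4321056). For each polygon, the edges (by vertex number in listed order) whose endpoints lie on opposite sides of northing = 4321056, where each meets that height, and whether that is right or left of the point:
Central: 4–5 at easting≈178551.1 (left), 6–7 at easting≈192390.2 (left) → 0 crossings.
North: 2–3 at easting≈184044.6 (left), 6–1 at easting≈201079.3 (right) → 1 crossing.
South: 2–3 at easting≈180251.6 (left), 3–4 at easting≈192112.6 (left) → 0 crossings.
Mid: 3–4 at easting≈209154.1 (right), 4–5 at easting≈211781.5 (right) → 2 crossings.
Lower: no edge straddles that height → 0 crossings.
Only North has an odd count, so the point is inside North.

North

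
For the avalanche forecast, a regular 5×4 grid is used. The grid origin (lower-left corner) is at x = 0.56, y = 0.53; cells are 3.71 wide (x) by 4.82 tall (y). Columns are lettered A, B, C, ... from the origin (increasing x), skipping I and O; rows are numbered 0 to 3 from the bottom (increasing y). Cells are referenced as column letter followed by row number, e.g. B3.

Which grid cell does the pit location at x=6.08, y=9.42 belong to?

B1

Column index: ⌊(6.08 − 0.56) / 3.71⌋ = ⌊1.488⌋ = 1 → column B
Row offset from origin: ⌊(9.42 − 0.53) / 4.82⌋ = ⌊1.844⌋ = 1 → row 1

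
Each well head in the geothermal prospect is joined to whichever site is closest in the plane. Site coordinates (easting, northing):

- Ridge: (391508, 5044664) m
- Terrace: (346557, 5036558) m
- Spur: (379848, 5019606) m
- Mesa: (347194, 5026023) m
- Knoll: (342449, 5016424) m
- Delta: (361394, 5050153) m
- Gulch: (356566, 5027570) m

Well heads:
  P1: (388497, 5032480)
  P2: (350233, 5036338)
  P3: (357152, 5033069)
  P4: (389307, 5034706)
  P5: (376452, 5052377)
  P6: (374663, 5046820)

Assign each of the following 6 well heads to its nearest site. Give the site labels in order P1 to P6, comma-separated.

Ridge, Terrace, Gulch, Ridge, Delta, Delta

P1 → Ridge (d²=157515977.00)
P2 → Terrace (d²=13561376.00)
P3 → Gulch (d²=30582397.00)
P4 → Ridge (d²=104006165.00)
P5 → Delta (d²=231689540.00)
P6 → Delta (d²=187175250.00)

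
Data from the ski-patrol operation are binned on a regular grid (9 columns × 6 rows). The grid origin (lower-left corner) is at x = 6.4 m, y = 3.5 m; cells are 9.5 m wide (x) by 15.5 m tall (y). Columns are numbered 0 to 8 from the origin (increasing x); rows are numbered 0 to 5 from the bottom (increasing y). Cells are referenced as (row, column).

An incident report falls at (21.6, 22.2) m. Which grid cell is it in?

Column index: ⌊(21.6 − 6.4) / 9.5⌋ = ⌊1.600⌋ = 1
Row offset from origin: ⌊(22.2 − 3.5) / 15.5⌋ = ⌊1.206⌋ = 1 → row 1

(1, 1)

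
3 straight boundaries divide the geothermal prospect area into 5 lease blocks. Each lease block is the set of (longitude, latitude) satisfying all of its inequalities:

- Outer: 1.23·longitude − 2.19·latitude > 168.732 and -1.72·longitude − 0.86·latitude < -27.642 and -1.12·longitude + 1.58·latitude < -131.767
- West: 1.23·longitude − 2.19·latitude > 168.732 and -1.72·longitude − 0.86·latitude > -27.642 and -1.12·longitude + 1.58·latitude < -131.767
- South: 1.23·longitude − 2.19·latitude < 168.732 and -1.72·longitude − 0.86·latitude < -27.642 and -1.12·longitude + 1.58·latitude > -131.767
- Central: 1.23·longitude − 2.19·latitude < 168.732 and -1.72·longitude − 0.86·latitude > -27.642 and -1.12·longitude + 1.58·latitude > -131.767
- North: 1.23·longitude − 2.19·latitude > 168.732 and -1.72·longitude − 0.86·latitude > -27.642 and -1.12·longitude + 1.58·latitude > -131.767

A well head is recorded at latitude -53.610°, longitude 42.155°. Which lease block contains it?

1.23·42.155 − 2.19·-53.610 = 169.257, which is > 168.732
-1.72·42.155 − 0.86·-53.610 = -26.402, which is > -27.642
-1.12·42.155 + 1.58·-53.610 = -131.917, which is < -131.767
This sign pattern matches West.

West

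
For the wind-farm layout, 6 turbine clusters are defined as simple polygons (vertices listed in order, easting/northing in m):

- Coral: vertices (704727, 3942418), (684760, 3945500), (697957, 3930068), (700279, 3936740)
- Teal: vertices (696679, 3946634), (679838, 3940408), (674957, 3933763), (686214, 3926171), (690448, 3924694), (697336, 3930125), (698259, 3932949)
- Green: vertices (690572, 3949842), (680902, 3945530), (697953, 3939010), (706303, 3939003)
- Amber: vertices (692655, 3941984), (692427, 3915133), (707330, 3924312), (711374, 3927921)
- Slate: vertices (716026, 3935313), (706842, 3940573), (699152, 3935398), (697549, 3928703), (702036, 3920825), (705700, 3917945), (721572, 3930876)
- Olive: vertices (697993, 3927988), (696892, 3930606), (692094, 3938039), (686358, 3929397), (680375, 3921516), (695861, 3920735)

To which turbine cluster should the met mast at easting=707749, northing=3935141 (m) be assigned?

Slate

Cast a ray rightward from (707749, 3935141). For each polygon, the edges (by vertex number in listed order) whose endpoints lie on opposite sides of northing = 3935141, where each meets that height, and whether that is right or left of the point:
Coral: 2–3 at easting≈693618.7 (left), 3–4 at easting≈699722.5 (left) → 0 crossings.
Teal: 2–3 at easting≈675969.2 (left), 7–1 at easting≈698005.9 (left) → 0 crossings.
Green: no edge straddles that height → 0 crossings.
Amber: 1–2 at easting≈692596.9 (left), 4–1 at easting≈701763.6 (left) → 0 crossings.
Slate: 3–4 at easting≈699090.5 (left), 7–1 at easting≈716241.0 (right) → 1 crossing.
Olive: 2–3 at easting≈693964.7 (left), 3–4 at easting≈690170.5 (left) → 0 crossings.
Only Slate has an odd count, so the point is inside Slate.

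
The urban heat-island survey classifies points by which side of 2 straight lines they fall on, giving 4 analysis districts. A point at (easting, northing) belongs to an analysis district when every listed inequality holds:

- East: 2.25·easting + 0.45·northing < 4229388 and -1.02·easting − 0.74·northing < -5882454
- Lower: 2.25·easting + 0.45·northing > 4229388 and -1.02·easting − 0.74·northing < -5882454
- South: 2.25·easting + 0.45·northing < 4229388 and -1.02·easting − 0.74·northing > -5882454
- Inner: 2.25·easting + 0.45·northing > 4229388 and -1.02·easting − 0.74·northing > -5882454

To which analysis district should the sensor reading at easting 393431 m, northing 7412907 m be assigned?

East

2.25·393431 + 0.45·7412907 = 4221027.900, which is < 4229388
-1.02·393431 − 0.74·7412907 = -5886850.800, which is < -5882454
This sign pattern matches East.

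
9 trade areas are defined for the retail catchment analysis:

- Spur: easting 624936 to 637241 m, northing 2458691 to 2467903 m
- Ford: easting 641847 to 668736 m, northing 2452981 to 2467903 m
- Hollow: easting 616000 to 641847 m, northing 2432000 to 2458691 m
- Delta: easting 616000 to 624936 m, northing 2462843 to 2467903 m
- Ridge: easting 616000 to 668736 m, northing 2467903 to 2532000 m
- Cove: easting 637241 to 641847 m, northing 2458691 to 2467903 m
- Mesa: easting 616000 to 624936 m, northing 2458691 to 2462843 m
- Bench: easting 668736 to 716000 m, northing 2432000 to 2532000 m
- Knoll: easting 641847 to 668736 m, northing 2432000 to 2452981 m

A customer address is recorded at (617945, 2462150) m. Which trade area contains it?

Mesa

The point has easting = 617945 and northing = 2462150.
Only Mesa satisfies 616000 ≤ easting ≤ 624936 and 2458691 ≤ northing ≤ 2462843.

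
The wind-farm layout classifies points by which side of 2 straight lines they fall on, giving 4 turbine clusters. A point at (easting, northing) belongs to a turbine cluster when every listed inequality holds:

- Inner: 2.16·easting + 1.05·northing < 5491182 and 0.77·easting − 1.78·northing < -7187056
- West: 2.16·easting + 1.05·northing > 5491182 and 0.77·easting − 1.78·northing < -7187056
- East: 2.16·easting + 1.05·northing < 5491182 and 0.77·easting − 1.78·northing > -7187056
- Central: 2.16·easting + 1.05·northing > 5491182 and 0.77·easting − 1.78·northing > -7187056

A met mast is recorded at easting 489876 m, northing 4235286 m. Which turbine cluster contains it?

Central

2.16·489876 + 1.05·4235286 = 5505182.460, which is > 5491182
0.77·489876 − 1.78·4235286 = -7161604.560, which is > -7187056
This sign pattern matches Central.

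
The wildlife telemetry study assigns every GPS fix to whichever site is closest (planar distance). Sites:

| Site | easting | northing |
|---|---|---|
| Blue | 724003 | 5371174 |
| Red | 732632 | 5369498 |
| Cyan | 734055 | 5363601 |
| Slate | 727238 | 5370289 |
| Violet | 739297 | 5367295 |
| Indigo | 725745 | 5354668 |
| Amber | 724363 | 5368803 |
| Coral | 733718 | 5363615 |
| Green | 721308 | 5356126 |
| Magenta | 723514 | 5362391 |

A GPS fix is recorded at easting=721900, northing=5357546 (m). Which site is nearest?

Squared distances to each site:
Blue: 190144993.000; Red: 258026128.000; Cyan: 184407050.000; Slate: 190878293.000; Violet: 397698610.000; Indigo: 23066909.000; Amber: 132786418.000; Coral: 176497885.000; Green: 2366864.000; Magenta: 26079021.000.
Minimum at Green.

Green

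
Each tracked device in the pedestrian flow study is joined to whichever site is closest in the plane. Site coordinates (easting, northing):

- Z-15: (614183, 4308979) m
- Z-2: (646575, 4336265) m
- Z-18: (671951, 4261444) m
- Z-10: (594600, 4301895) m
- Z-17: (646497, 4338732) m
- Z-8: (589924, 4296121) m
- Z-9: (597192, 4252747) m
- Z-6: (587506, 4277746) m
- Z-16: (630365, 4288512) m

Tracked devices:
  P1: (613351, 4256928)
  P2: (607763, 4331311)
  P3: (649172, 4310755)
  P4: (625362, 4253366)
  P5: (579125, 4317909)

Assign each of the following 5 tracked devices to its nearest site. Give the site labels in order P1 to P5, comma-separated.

P1 → Z-9 (d²=278594042.00)
P2 → Z-15 (d²=539934624.00)
P3 → Z-2 (d²=657504509.00)
P4 → Z-9 (d²=793932061.00)
P5 → Z-10 (d²=495923821.00)

Z-9, Z-15, Z-2, Z-9, Z-10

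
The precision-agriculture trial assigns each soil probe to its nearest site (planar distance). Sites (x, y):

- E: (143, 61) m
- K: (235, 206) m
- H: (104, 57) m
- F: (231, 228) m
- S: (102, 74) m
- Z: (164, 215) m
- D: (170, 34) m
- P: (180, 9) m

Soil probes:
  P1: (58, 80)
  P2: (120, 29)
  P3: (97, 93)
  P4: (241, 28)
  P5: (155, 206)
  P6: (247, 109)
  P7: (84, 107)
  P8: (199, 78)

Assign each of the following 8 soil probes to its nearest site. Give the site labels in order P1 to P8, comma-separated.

P1 → S (d²=1972.00)
P2 → H (d²=1040.00)
P3 → S (d²=386.00)
P4 → P (d²=4082.00)
P5 → Z (d²=162.00)
P6 → K (d²=9553.00)
P7 → S (d²=1413.00)
P8 → D (d²=2777.00)

S, H, S, P, Z, K, S, D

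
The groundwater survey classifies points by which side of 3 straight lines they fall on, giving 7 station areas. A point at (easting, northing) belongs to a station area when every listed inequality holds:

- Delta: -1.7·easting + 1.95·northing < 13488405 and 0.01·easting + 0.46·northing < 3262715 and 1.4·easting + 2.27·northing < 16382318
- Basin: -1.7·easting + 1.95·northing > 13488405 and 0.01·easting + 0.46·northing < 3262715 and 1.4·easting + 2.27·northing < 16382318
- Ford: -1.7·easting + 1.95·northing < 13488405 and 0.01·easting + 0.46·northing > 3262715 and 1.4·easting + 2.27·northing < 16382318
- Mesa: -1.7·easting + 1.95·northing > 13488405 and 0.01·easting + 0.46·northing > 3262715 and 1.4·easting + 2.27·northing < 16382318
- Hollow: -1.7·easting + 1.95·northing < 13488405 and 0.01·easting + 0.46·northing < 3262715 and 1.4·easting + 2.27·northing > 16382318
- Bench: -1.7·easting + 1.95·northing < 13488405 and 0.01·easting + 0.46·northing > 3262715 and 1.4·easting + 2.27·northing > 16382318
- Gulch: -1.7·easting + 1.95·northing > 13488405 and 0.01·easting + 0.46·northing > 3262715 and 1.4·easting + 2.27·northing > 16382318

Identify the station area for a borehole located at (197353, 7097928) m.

-1.7·197353 + 1.95·7097928 = 13505459.500, which is > 13488405
0.01·197353 + 0.46·7097928 = 3267020.410, which is > 3262715
1.4·197353 + 2.27·7097928 = 16388590.760, which is > 16382318
This sign pattern matches Gulch.

Gulch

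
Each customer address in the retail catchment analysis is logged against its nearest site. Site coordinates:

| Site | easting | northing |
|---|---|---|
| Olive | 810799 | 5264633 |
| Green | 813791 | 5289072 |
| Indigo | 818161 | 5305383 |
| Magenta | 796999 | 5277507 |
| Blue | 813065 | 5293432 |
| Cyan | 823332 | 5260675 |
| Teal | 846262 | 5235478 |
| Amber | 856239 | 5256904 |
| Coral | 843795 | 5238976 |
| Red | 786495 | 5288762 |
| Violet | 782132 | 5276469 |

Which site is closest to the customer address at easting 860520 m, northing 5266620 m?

Amber

Squared distances to each site:
Olive: 2476126010.000; Green: 2687691745.000; Indigo: 3296855050.000; Magenta: 4153444210.000; Blue: 2970860369.000; Cyan: 1418290369.000; Teal: 1173114728.000; Amber: 112727617.000; Coral: 1043916361.000; Red: 5969968789.000; Violet: 6241681345.000.
Minimum at Amber.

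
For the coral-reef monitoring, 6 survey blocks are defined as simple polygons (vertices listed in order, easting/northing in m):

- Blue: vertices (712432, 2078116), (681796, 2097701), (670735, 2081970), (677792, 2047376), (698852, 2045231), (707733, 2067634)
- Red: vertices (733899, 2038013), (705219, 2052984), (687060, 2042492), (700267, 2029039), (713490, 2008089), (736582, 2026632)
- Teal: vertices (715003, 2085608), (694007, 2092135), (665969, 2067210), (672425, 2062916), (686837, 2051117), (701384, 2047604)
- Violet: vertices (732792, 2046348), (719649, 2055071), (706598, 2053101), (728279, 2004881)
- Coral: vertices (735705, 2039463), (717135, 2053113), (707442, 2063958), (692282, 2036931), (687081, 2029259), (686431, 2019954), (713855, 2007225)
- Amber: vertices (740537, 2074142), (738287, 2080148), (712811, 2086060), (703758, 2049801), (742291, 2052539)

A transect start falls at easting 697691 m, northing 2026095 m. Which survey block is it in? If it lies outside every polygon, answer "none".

Cast a ray rightward from (697691, 2026095). For each polygon, the edges (by vertex number in listed order) whose endpoints lie on opposite sides of northing = 2026095, where each meets that height, and whether that is right or left of the point:
Blue: no edge straddles that height → 0 crossings.
Red: 4–5 at easting≈702125.2 (right), 5–6 at easting≈735913.3 (right) → 2 crossings.
Teal: no edge straddles that height → 0 crossings.
Violet: 3–4 at easting≈718740.6 (right), 4–1 at easting≈730587.8 (right) → 2 crossings.
Coral: 5–6 at easting≈686860.0 (left), 7–1 at easting≈726644.5 (right) → 1 crossing.
Amber: no edge straddles that height → 0 crossings.
Only Coral has an odd count, so the point is inside Coral.

Coral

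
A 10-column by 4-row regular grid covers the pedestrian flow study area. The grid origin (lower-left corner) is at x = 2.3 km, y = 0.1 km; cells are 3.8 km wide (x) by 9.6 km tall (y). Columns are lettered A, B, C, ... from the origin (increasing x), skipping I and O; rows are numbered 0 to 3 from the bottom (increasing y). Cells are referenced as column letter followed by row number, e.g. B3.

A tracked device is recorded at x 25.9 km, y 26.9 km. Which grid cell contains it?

G2

Column index: ⌊(25.9 − 2.3) / 3.8⌋ = ⌊6.211⌋ = 6 → column G
Row offset from origin: ⌊(26.9 − 0.1) / 9.6⌋ = ⌊2.792⌋ = 2 → row 2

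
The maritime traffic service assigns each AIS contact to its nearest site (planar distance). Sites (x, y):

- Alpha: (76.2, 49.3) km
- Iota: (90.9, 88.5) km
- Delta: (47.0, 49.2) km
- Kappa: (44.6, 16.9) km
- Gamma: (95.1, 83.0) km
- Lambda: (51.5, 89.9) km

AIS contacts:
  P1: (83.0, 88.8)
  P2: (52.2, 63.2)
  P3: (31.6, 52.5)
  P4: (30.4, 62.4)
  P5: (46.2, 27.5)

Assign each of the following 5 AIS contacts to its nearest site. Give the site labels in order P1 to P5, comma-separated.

Iota, Delta, Delta, Delta, Kappa

P1 → Iota (d²=62.50)
P2 → Delta (d²=223.04)
P3 → Delta (d²=248.05)
P4 → Delta (d²=449.80)
P5 → Kappa (d²=114.92)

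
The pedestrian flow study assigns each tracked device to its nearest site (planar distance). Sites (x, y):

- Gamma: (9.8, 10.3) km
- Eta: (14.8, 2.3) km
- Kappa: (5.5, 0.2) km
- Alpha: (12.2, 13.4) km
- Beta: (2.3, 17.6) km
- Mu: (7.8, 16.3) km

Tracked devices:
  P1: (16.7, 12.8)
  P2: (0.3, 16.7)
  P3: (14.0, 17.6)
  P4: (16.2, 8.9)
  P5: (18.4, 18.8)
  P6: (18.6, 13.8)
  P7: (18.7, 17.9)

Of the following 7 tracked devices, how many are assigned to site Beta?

P1 → Alpha
P2 → Beta
P3 → Alpha
P4 → Alpha
P5 → Alpha
P6 → Alpha
P7 → Alpha
1 of the 7 goes to Beta.

1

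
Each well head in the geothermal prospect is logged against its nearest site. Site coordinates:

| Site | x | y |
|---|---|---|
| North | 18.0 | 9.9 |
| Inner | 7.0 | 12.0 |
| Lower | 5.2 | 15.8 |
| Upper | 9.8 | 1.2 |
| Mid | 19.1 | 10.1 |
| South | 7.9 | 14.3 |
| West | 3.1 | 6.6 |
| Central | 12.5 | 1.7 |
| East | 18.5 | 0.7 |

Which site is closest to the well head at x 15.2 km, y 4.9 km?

Squared distances to each site:
North: 32.840; Inner: 117.650; Lower: 218.810; Upper: 42.850; Mid: 42.250; South: 141.650; West: 149.300; Central: 17.530; East: 28.530.
Minimum at Central.

Central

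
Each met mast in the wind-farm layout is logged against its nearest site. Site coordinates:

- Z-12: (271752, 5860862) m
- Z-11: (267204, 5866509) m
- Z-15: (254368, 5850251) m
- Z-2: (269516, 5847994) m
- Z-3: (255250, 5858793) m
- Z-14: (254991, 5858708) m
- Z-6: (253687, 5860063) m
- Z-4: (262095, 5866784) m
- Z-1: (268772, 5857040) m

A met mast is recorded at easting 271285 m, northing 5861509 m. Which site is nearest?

Z-12

Squared distances to each site:
Z-12: 636698.000; Z-11: 41654561.000; Z-15: 412927453.000; Z-2: 185784586.000; Z-3: 264497881.000; Z-14: 273340037.000; Z-6: 311780520.000; Z-4: 112281725.000; Z-1: 26287130.000.
Minimum at Z-12.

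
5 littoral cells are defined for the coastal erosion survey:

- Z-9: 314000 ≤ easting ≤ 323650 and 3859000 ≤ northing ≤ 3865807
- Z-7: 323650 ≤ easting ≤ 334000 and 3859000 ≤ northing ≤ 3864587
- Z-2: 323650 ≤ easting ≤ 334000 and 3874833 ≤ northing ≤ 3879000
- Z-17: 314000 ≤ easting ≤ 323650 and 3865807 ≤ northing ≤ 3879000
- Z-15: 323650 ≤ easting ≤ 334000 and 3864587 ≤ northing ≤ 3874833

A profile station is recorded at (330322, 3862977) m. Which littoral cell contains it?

The point has easting = 330322 and northing = 3862977.
Only Z-7 satisfies 323650 ≤ easting ≤ 334000 and 3859000 ≤ northing ≤ 3864587.

Z-7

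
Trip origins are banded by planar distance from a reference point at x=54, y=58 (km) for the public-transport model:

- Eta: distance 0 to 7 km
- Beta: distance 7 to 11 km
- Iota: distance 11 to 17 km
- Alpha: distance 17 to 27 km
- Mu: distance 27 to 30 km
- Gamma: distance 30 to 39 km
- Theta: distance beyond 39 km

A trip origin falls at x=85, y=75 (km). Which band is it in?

Distance = √((85−54)² + (75−58)²) = √(961.000 + 289.000) = 35.355 km.
30 ≤ 35.355 < 39 → Gamma.

Gamma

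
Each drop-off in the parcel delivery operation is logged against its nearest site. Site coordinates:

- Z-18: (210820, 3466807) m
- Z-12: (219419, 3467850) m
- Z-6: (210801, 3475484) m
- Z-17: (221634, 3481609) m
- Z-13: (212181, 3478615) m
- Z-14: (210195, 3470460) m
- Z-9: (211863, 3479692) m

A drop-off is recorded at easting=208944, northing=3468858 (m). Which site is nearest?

Squared distances to each site:
Z-18: 7725977.000; Z-12: 110741689.000; Z-6: 47352325.000; Z-17: 323624101.000; Z-13: 105677218.000; Z-14: 4131405.000; Z-9: 125896117.000.
Minimum at Z-14.

Z-14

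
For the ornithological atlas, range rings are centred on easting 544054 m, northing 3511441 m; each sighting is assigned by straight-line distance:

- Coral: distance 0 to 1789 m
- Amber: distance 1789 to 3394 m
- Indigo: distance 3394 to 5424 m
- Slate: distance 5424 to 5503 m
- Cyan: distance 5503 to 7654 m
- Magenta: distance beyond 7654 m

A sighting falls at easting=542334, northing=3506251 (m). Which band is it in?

Slate

Distance = √((542334−544054)² + (3506251−3511441)²) = √(2958400.000 + 26936100.000) = 5467.586 m.
5424 ≤ 5467.586 < 5503 → Slate.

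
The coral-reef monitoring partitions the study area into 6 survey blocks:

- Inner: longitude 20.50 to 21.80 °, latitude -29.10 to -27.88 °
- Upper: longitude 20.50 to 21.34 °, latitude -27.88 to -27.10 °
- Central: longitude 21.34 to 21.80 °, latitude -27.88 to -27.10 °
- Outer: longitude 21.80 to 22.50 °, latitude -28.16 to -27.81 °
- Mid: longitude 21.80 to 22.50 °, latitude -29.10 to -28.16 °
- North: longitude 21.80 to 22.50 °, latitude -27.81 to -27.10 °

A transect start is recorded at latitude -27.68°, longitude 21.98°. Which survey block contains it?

North

The point has longitude = 21.98 and latitude = -27.68.
Only North satisfies 21.80 ≤ longitude ≤ 22.50 and -27.81 ≤ latitude ≤ -27.10.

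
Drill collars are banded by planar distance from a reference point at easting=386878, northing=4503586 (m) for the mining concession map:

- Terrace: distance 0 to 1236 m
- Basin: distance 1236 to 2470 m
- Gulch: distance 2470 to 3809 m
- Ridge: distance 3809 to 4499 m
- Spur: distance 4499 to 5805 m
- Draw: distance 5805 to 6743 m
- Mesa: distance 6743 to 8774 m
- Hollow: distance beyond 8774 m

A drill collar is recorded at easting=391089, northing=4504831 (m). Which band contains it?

Ridge

Distance = √((391089−386878)² + (4504831−4503586)²) = √(17732521.000 + 1550025.000) = 4391.190 m.
3809 ≤ 4391.190 < 4499 → Ridge.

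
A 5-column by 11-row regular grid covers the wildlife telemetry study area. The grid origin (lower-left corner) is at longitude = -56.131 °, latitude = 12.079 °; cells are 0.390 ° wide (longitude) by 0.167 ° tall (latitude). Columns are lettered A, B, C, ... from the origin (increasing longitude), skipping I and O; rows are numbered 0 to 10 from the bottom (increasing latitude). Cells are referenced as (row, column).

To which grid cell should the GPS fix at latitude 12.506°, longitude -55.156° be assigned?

Column index: ⌊(-55.156 − -56.131) / 0.390⌋ = ⌊2.500⌋ = 2 → column C
Row offset from origin: ⌊(12.506 − 12.079) / 0.167⌋ = ⌊2.557⌋ = 2 → row 2

(2, C)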